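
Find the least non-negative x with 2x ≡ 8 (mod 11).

4

2⁻¹ ≡ 6 (mod 11) because 2·6 = 12 = 1·11 + 1.
Multiplying both sides by 6: x ≡ 6·8 = 48 ≡ 4 (mod 11).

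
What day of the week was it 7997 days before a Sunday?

7997 = 1142·7 + 3, so 7997 mod 7 = 3.
Sunday − 3 days → Thursday.

Thursday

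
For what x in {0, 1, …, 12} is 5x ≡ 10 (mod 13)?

2

The inverse of 5 mod 13 is 8 (since 5·8 = 40 ≡ 1).
So x ≡ 8·10 = 80 ≡ 2 (mod 13).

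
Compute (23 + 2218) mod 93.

9

Dividing 2218 by 93 gives quotient 23 and remainder 79.
(23 + 79) mod 93 = 9.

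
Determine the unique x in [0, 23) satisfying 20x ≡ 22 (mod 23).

20⁻¹ ≡ 15 (mod 23) because 20·15 = 300 = 13·23 + 1.
Multiplying both sides by 15: x ≡ 15·22 = 330 ≡ 8 (mod 23).
Check: 20·8 = 160 = 6·23 + 22.

8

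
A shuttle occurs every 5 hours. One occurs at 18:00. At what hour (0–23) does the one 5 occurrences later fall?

5·5 = 25.
25 mod 24 = 1 (since 1·24 = 24).
(18 + 1) mod 24 = 19.

19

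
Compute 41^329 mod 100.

61

Square-and-reduce mod 100: 41^1≡41, 41^2≡81, 41^4≡61, 41^8≡21, 41^16≡41, 41^32≡81, 41^64≡61, 41^128≡21, 41^256≡41.
Since 329 = 1 + 8 + 64 + 256 in binary, 41^329 ≡ 41·21·61·41 ≡ 61 (mod 100).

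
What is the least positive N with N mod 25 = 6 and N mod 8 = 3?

x ≡ 3 (mod 8) gives x ∈ {3, 11, 19, 27, 35, 43, 51, 59, …}.
The first of these with x mod 25 = 6 is 131.

131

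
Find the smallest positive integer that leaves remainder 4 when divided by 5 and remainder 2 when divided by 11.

24

x ≡ 4 (mod 5) gives x ∈ {4, 9, 14, 19, 24}.
The first of these with x mod 11 = 2 is 24.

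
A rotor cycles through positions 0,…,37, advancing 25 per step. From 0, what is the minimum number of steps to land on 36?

The inverse of 25 mod 38 is 35 (since 25·35 = 875 ≡ 1).
Multiplying both sides by 35: x ≡ 35·36 = 1260 ≡ 6 (mod 38).
Check: 25·6 = 150 = 3·38 + 36.

6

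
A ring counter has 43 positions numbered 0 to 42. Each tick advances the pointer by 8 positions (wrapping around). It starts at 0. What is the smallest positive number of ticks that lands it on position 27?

8⁻¹ ≡ 27 (mod 43) because 8·27 = 216 = 5·43 + 1.
Multiplying both sides by 27: x ≡ 27·27 = 729 ≡ 41 (mod 43).

41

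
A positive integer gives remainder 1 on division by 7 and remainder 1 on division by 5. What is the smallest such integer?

x ≡ 1 (mod 5) gives x ∈ {1}.
The first of these with x mod 7 = 1 is 1.

1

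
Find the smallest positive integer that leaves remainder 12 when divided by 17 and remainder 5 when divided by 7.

Since 7·5 ≡ 1 (mod 17), take x = 5 + 7·((12−5)·5 mod 17) = 5 + 7·1 = 12.
Check: 12 mod 17 = 12, 12 mod 7 = 5.

12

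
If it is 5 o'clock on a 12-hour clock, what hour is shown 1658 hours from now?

7

Dividing 1658 by 12 gives quotient 138 and remainder 2.
5 + 2 → 7 on a 12-hour dial.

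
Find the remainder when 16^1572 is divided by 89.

By repeated squaring mod 89: 16^1≡16, 16^2≡78, 16^4≡32, 16^8≡45, 16^16≡67, 16^32≡39, 16^64≡8, 16^128≡64, 16^256≡2, 16^512≡4, 16^1024≡16.
Since 1572 = 4 + 32 + 512 + 1024 in binary, 16^1572 ≡ 32·39·4·16 ≡ 39 (mod 89).

39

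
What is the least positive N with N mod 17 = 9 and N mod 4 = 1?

9

x ≡ 1 (mod 4) gives x ∈ {1, 5, 9}.
The first of these with x mod 17 = 9 is 9.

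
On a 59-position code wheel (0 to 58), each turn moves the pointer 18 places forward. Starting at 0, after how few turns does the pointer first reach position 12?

40

The inverse of 18 mod 59 is 23 (since 18·23 = 414 ≡ 1).
So x ≡ 23·12 = 276 ≡ 40 (mod 59).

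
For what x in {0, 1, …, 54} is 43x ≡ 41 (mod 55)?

43⁻¹ ≡ 32 (mod 55) because 43·32 = 1376 = 25·55 + 1.
So x ≡ 32·41 = 1312 ≡ 47 (mod 55).
Check: 43·47 = 2021 = 36·55 + 41.

47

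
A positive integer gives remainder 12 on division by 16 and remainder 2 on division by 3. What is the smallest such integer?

x ≡ 2 (mod 3) gives x ∈ {2, 5, 8, 11, 14, 17, 20, 23, …}.
The first of these with x mod 16 = 12 is 44.

44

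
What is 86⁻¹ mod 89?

89 = 1·86 + 3
86 = 28·3 + 2
3 = 1·2 + 1
2 = 2·1 + 0
Back-substituting gives 86·59 ≡ 1 (mod 89).

59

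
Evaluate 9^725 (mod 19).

Square-and-reduce mod 19: 9^1≡9, 9^2≡5, 9^4≡6, 9^8≡17, 9^16≡4, 9^32≡16, 9^64≡9, 9^128≡5, 9^256≡6, 9^512≡17.
Since 725 = 1 + 4 + 16 + 64 + 128 + 512 in binary, 9^725 ≡ 9·6·4·9·5·17 ≡ 16 (mod 19).

16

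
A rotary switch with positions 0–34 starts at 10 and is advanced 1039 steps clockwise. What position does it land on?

1039 − 29·35 = 24, so 1039 ≡ 24 (mod 35).
(10 + 24) mod 35 = 34.

34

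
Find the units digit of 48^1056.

The units digit of 48^n cycles with period 4: 8, 4, 2, 6, …
1056 mod 4 = 0, so the last digit matches 8^4 = 6.

6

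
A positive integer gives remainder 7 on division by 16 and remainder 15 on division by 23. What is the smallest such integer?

199

x ≡ 7 (mod 16) gives x ∈ {7, 23, 39, 55, 71, 87, 103, 119, …}.
The first of these with x mod 23 = 15 is 199.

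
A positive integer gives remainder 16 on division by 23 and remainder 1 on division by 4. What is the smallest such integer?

Since 4·6 ≡ 1 (mod 23), take x = 1 + 4·((16−1)·6 mod 23) = 1 + 4·21 = 85.
Check: 85 mod 23 = 16, 85 mod 4 = 1.

85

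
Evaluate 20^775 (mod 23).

10

Square-and-reduce mod 23: 20^1≡20, 20^2≡9, 20^4≡12, 20^8≡6, 20^16≡13, 20^32≡8, 20^64≡18, 20^128≡2, 20^256≡4, 20^512≡16.
Since 775 = 1 + 2 + 4 + 256 + 512 in binary, 20^775 ≡ 20·9·12·4·16 ≡ 10 (mod 23).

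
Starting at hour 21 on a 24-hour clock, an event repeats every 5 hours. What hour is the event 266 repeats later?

7

266·5 = 1330.
1330 − 55·24 = 10, so 1330 ≡ 10 (mod 24).
(21 + 10) mod 24 = 7.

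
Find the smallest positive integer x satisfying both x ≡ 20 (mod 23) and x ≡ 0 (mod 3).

x ≡ 0 (mod 3) gives x ∈ {0, 3, 6, 9, 12, 15, 18, 21, …}.
The first of these with x mod 23 = 20 is 66.

66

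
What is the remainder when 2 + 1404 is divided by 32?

30

Dividing 1404 by 32 gives quotient 43 and remainder 28.
(2 + 28) mod 32 = 30.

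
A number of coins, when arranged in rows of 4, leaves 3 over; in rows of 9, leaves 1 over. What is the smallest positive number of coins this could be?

19

Since 9·1 ≡ 1 (mod 4), take x = 1 + 9·((3−1)·1 mod 4) = 1 + 9·2 = 19.
Check: 19 mod 4 = 3, 19 mod 9 = 1.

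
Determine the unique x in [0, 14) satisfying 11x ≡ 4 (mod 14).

The inverse of 11 mod 14 is 9 (since 11·9 = 99 ≡ 1).
So x ≡ 9·4 = 36 ≡ 8 (mod 14).

8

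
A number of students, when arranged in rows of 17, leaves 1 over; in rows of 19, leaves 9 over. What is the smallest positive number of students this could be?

256

x ≡ 1 (mod 17) gives x ∈ {1, 18, 35, 52, 69, 86, 103, 120, …}.
The first of these with x mod 19 = 9 is 256.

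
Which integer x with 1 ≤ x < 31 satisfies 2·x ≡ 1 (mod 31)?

31 = 15·2 + 1
2 = 2·1 + 0
Back-substituting gives 2·16 ≡ 1 (mod 31).

16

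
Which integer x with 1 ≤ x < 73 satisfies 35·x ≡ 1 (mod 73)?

35·48 = 1680 = 23·73 + 1, so 35⁻¹ ≡ 48 (mod 73).

48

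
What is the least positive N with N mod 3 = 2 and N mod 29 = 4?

62

x ≡ 2 (mod 3) gives x ∈ {2, 5, 8, 11, 14, 17, 20, 23, …}.
The first of these with x mod 29 = 4 is 62.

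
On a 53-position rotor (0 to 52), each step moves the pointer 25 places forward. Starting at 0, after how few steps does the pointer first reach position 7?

The inverse of 25 mod 53 is 17 (since 25·17 = 425 ≡ 1).
So x ≡ 17·7 = 119 ≡ 13 (mod 53).

13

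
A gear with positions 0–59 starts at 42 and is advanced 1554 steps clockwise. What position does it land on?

1554 − 25·60 = 54, so 1554 ≡ 54 (mod 60).
(42 + 54) mod 60 = 36.

36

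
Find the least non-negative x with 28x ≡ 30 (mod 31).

28⁻¹ ≡ 10 (mod 31) because 28·10 = 280 = 9·31 + 1.
Multiplying both sides by 10: x ≡ 10·30 = 300 ≡ 21 (mod 31).

21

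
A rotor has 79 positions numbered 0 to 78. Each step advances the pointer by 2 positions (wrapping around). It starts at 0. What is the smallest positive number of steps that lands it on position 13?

2⁻¹ ≡ 40 (mod 79) because 2·40 = 80 = 1·79 + 1.
So x ≡ 40·13 = 520 ≡ 46 (mod 79).

46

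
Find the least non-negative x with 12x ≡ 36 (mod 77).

3

The inverse of 12 mod 77 is 45 (since 12·45 = 540 ≡ 1).
So x ≡ 45·36 = 1620 ≡ 3 (mod 77).
Check: 12·3 = 36 = 0·77 + 36.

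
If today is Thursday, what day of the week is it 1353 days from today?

Dividing 1353 by 7 gives quotient 193 and remainder 2.
Thursday + 2 days → Saturday.

Saturday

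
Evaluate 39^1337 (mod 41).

Square-and-reduce mod 41: 39^1≡39, 39^2≡4, 39^4≡16, 39^8≡10, 39^16≡18, 39^32≡37, 39^64≡16, 39^128≡10, 39^256≡18, 39^512≡37, 39^1024≡16.
Since 1337 = 1 + 8 + 16 + 32 + 256 + 1024 in binary, 39^1337 ≡ 39·10·18·37·18·16 ≡ 5 (mod 41).

5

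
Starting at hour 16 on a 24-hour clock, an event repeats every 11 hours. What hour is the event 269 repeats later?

269·11 = 2959.
2959 mod 24 = 7 (since 123·24 = 2952).
(16 + 7) mod 24 = 23.

23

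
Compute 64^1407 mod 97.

47

Successive squares of 64 mod 97: 64^1≡64, 64^2≡22, 64^4≡96, 64^8≡1, 64^16≡1, 64^32≡1, 64^64≡1, 64^128≡1, 64^256≡1, 64^512≡1, 64^1024≡1.
Since 1407 = 1 + 2 + 4 + 8 + 16 + 32 + 64 + 256 + 1024 in binary, 64^1407 ≡ 64·22·96·1·1·1·1·1·1 ≡ 47 (mod 97).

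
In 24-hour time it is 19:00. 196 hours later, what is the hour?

23

196 mod 24 = 4 (since 8·24 = 192).
(19 + 4) mod 24 = 23.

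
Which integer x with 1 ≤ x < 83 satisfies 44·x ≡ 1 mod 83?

83 = 1·44 + 39
44 = 1·39 + 5
39 = 7·5 + 4
5 = 1·4 + 1
4 = 4·1 + 0
Back-substituting gives 44·17 ≡ 1 (mod 83).

17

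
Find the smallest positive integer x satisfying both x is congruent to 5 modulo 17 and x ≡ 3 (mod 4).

x ≡ 3 (mod 4) gives x ∈ {3, 7, 11, 15, 19, 23, 27, 31, …}.
The first of these with x mod 17 = 5 is 39.

39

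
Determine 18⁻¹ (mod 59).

23

59 = 3·18 + 5
18 = 3·5 + 3
5 = 1·3 + 2
3 = 1·2 + 1
2 = 2·1 + 0
Back-substituting gives 18·23 ≡ 1 (mod 59).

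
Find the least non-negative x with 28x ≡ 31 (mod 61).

The inverse of 28 mod 61 is 24 (since 28·24 = 672 ≡ 1).
Multiplying both sides by 24: x ≡ 24·31 = 744 ≡ 12 (mod 61).
Check: 28·12 = 336 = 5·61 + 31.

12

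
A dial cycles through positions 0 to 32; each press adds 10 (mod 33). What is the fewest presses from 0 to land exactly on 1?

33 = 3·10 + 3
10 = 3·3 + 1
3 = 3·1 + 0
Back-substituting gives 10·10 ≡ 1 (mod 33).

10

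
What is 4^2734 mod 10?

6

Powers of 4 mod 10 repeat with period 2: 4, 6.
2734 leaves remainder 0 on division by 2, so 4^2734 ends in 6.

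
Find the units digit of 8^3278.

4

Last digits of 8^n: 8, 4, 2, 6 (period 4).
3278 leaves remainder 2 on division by 4, so 8^3278 ends in 4.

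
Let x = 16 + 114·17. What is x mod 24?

114·17 = 1938.
1938 − 80·24 = 18, so 1938 ≡ 18 (mod 24).
(16 + 18) mod 24 = 10.

10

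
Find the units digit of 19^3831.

Last digits of 9^n: 9, 1 (period 2).
3831 mod 2 = 1, so the last digit matches 9^1 = 9.

9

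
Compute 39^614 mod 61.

Square-and-reduce mod 61: 39^1≡39, 39^2≡57, 39^4≡16, 39^8≡12, 39^16≡22, 39^32≡57, 39^64≡16, 39^128≡12, 39^256≡22, 39^512≡57.
614 = 2 + 4 + 32 + 64 + 512, so 39^614 ≡ 57·16·57·16·57 ≡ 25 (mod 61).

25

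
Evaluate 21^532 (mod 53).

Successive squares of 21 mod 53: 21^1≡21, 21^2≡17, 21^4≡24, 21^8≡46, 21^16≡49, 21^32≡16, 21^64≡44, 21^128≡28, 21^256≡42, 21^512≡15.
532 = 4 + 16 + 512, so 21^532 ≡ 24·49·15 ≡ 44 (mod 53).

44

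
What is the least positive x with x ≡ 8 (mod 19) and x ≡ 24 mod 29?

x ≡ 8 (mod 19) gives x ∈ {8, 27, 46, 65, 84, 103, 122, 141, …}.
The first of these with x mod 29 = 24 is 198.

198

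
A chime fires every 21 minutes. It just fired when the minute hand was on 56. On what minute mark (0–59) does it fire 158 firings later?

14

158·21 = 3318.
3318 = 55·60 + 18, so 3318 mod 60 = 18.
(56 + 18) mod 60 = 14.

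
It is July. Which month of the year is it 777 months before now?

777 − 64·12 = 9, so 777 ≡ 9 (mod 12).
July − 9 months → October.

October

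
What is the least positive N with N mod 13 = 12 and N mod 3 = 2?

38

Since 3·9 ≡ 1 (mod 13), take x = 2 + 3·((12−2)·9 mod 13) = 2 + 3·12 = 38.
Check: 38 mod 13 = 12, 38 mod 3 = 2.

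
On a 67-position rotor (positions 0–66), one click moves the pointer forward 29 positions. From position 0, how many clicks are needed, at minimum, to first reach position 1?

29·37 = 1073 = 16·67 + 1, so 29⁻¹ ≡ 37 (mod 67).

37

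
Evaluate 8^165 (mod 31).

By repeated squaring mod 31: 8^1≡8, 8^2≡2, 8^4≡4, 8^8≡16, 8^16≡8, 8^32≡2, 8^64≡4, 8^128≡16.
165 = 1 + 4 + 32 + 128, so 8^165 ≡ 8·4·2·16 ≡ 1 (mod 31).

1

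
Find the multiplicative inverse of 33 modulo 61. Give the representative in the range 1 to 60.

61 = 1·33 + 28
33 = 1·28 + 5
28 = 5·5 + 3
5 = 1·3 + 2
3 = 1·2 + 1
2 = 2·1 + 0
Back-substituting gives 33·37 ≡ 1 (mod 61).

37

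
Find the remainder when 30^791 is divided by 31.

Square-and-reduce mod 31: 30^1≡30, 30^2≡1, 30^4≡1, 30^8≡1, 30^16≡1, 30^32≡1, 30^64≡1, 30^128≡1, 30^256≡1, 30^512≡1.
Since 791 = 1 + 2 + 4 + 16 + 256 + 512 in binary, 30^791 ≡ 30·1·1·1·1·1 ≡ 30 (mod 31).

30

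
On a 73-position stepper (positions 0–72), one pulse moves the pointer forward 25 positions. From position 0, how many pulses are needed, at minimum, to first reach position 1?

25·38 = 950 = 13·73 + 1, so 25⁻¹ ≡ 38 (mod 73).

38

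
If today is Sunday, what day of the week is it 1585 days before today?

Thursday

Dividing 1585 by 7 gives quotient 226 and remainder 3.
Sunday − 3 days → Thursday.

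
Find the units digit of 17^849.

7

The units digit of 17^n cycles with period 4: 7, 9, 3, 1, …
849 leaves remainder 1 on division by 4, so 17^849 ends in 7.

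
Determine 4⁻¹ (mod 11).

11 = 2·4 + 3
4 = 1·3 + 1
3 = 3·1 + 0
Back-substituting gives 4·3 ≡ 1 (mod 11).

3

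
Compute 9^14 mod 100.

61

By repeated squaring mod 100: 9^1≡9, 9^2≡81, 9^4≡61, 9^8≡21.
14 = 2 + 4 + 8, so 9^14 ≡ 81·61·21 ≡ 61 (mod 100).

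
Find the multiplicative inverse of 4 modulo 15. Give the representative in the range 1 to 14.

4

15 = 3·4 + 3
4 = 1·3 + 1
3 = 3·1 + 0
Back-substituting gives 4·4 ≡ 1 (mod 15).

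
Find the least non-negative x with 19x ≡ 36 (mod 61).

34

19⁻¹ ≡ 45 (mod 61) because 19·45 = 855 = 14·61 + 1.
Multiplying both sides by 45: x ≡ 45·36 = 1620 ≡ 34 (mod 61).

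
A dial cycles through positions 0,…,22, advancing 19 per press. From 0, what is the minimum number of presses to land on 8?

21

19⁻¹ ≡ 17 (mod 23) because 19·17 = 323 = 14·23 + 1.
Multiplying both sides by 17: x ≡ 17·8 = 136 ≡ 21 (mod 23).
Check: 19·21 = 399 = 17·23 + 8.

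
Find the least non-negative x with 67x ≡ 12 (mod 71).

68

The inverse of 67 mod 71 is 53 (since 67·53 = 3551 ≡ 1).
So x ≡ 53·12 = 636 ≡ 68 (mod 71).
Check: 67·68 = 4556 = 64·71 + 12.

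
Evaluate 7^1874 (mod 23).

9

By repeated squaring mod 23: 7^1≡7, 7^2≡3, 7^4≡9, 7^8≡12, 7^16≡6, 7^32≡13, 7^64≡8, 7^128≡18, 7^256≡2, 7^512≡4, 7^1024≡16.
1874 = 2 + 16 + 64 + 256 + 512 + 1024, so 7^1874 ≡ 3·6·8·2·4·16 ≡ 9 (mod 23).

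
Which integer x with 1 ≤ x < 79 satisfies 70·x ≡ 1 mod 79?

79 = 1·70 + 9
70 = 7·9 + 7
9 = 1·7 + 2
7 = 3·2 + 1
2 = 2·1 + 0
Back-substituting gives 70·35 ≡ 1 (mod 79).

35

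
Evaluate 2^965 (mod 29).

14

Square-and-reduce mod 29: 2^1≡2, 2^2≡4, 2^4≡16, 2^8≡24, 2^16≡25, 2^32≡16, 2^64≡24, 2^128≡25, 2^256≡16, 2^512≡24.
Since 965 = 1 + 4 + 64 + 128 + 256 + 512 in binary, 2^965 ≡ 2·16·24·25·16·24 ≡ 14 (mod 29).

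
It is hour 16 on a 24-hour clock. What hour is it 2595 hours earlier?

2595 mod 24 = 3 (since 108·24 = 2592).
(16 − 3) mod 24 = 13.

13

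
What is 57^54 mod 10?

9

Powers of 7 mod 10 repeat with period 4: 7, 9, 3, 1.
54 leaves remainder 2 on division by 4, so 57^54 ends in 9.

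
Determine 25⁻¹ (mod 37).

25·3 = 75 = 2·37 + 1, so 25⁻¹ ≡ 3 (mod 37).

3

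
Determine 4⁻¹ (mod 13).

13 = 3·4 + 1
4 = 4·1 + 0
Back-substituting gives 4·10 ≡ 1 (mod 13).

10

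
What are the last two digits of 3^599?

67

By repeated squaring mod 100: 3^1≡3, 3^2≡9, 3^4≡81, 3^8≡61, 3^16≡21, 3^32≡41, 3^64≡81, 3^128≡61, 3^256≡21, 3^512≡41.
599 = 1 + 2 + 4 + 16 + 64 + 512, so 3^599 ≡ 3·9·81·21·81·41 ≡ 67 (mod 100).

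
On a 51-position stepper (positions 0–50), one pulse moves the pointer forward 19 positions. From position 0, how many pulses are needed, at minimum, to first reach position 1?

19·43 = 817 = 16·51 + 1, so 19⁻¹ ≡ 43 (mod 51).

43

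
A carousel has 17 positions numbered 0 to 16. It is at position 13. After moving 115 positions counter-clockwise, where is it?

115 mod 17 = 13 (since 6·17 = 102).
(13 − 13) mod 17 = 0.

0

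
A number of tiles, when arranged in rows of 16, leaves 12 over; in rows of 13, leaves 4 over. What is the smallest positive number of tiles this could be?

x ≡ 4 (mod 13) gives x ∈ {4, 17, 30, 43, 56, 69, 82, 95, …}.
The first of these with x mod 16 = 12 is 108.

108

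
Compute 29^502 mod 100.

41

Square-and-reduce mod 100: 29^1≡29, 29^2≡41, 29^4≡81, 29^8≡61, 29^16≡21, 29^32≡41, 29^64≡81, 29^128≡61, 29^256≡21.
502 = 2 + 4 + 16 + 32 + 64 + 128 + 256, so 29^502 ≡ 41·81·21·41·81·61·21 ≡ 41 (mod 100).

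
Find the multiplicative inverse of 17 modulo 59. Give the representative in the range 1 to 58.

17·7 = 119 = 2·59 + 1, so 17⁻¹ ≡ 7 (mod 59).

7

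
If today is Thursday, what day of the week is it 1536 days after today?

1536 = 219·7 + 3, so 1536 mod 7 = 3.
Thursday + 3 days → Sunday.

Sunday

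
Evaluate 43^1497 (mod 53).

6

By repeated squaring mod 53: 43^1≡43, 43^2≡47, 43^4≡36, 43^8≡24, 43^16≡46, 43^32≡49, 43^64≡16, 43^128≡44, 43^256≡28, 43^512≡42, 43^1024≡15.
1497 = 1 + 8 + 16 + 64 + 128 + 256 + 1024, so 43^1497 ≡ 43·24·46·16·44·28·15 ≡ 6 (mod 53).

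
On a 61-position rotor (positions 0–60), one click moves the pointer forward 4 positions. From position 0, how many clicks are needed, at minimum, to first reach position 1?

46

4·46 = 184 = 3·61 + 1, so 4⁻¹ ≡ 46 (mod 61).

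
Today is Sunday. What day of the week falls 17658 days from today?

Thursday

17658 − 2522·7 = 4, so 17658 ≡ 4 (mod 7).
Sunday + 4 days → Thursday.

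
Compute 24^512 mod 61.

Successive squares of 24 mod 61: 24^1≡24, 24^2≡27, 24^4≡58, 24^8≡9, 24^16≡20, 24^32≡34, 24^64≡58, 24^128≡9, 24^256≡20, 24^512≡34.
512 = 512, so 24^512 ≡ 34 ≡ 34 (mod 61).

34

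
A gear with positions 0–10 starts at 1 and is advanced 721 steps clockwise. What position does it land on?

7

721 − 65·11 = 6, so 721 ≡ 6 (mod 11).
(1 + 6) mod 11 = 7.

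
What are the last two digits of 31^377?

11

By repeated squaring mod 100: 31^1≡31, 31^2≡61, 31^4≡21, 31^8≡41, 31^16≡81, 31^32≡61, 31^64≡21, 31^128≡41, 31^256≡81.
Since 377 = 1 + 8 + 16 + 32 + 64 + 256 in binary, 31^377 ≡ 31·41·81·61·21·81 ≡ 11 (mod 100).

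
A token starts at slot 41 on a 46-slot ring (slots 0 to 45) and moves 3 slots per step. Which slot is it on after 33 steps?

33·3 = 99.
Dividing 99 by 46 gives quotient 2 and remainder 7.
(41 + 7) mod 46 = 2.

2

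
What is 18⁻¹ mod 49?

18·30 = 540 = 11·49 + 1, so 18⁻¹ ≡ 30 (mod 49).

30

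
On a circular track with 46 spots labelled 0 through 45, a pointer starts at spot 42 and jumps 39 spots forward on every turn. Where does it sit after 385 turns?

15

385·39 = 15015.
Dividing 15015 by 46 gives quotient 326 and remainder 19.
(42 + 19) mod 46 = 15.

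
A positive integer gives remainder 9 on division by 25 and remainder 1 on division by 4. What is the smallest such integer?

9

x ≡ 1 (mod 4) gives x ∈ {1, 5, 9}.
The first of these with x mod 25 = 9 is 9.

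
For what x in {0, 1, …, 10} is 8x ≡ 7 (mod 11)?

8⁻¹ ≡ 7 (mod 11) because 8·7 = 56 = 5·11 + 1.
Multiplying both sides by 7: x ≡ 7·7 = 49 ≡ 5 (mod 11).
Check: 8·5 = 40 = 3·11 + 7.

5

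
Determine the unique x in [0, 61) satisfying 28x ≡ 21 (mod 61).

16

28⁻¹ ≡ 24 (mod 61) because 28·24 = 672 = 11·61 + 1.
So x ≡ 24·21 = 504 ≡ 16 (mod 61).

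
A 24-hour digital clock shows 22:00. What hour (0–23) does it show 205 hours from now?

Dividing 205 by 24 gives quotient 8 and remainder 13.
(22 + 13) mod 24 = 11.

11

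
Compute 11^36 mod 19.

Successive squares of 11 mod 19: 11^1≡11, 11^2≡7, 11^4≡11, 11^8≡7, 11^16≡11, 11^32≡7.
Since 36 = 4 + 32 in binary, 11^36 ≡ 11·7 ≡ 1 (mod 19).

1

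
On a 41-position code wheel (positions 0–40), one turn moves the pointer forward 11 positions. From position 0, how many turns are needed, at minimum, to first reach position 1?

11·15 = 165 = 4·41 + 1, so 11⁻¹ ≡ 15 (mod 41).

15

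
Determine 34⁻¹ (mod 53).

39

34·39 = 1326 = 25·53 + 1, so 34⁻¹ ≡ 39 (mod 53).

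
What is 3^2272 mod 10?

1

Last digits of 3^n: 3, 9, 7, 1 (period 4).
2272 mod 4 = 0, so the last digit matches 3^4 = 1.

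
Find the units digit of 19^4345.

9

The units digit of 19^n cycles with period 2: 9, 1, …
4345 mod 2 = 1, so the last digit matches 9^1 = 9.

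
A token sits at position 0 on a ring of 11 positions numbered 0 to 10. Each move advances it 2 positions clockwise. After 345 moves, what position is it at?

345·2 = 690.
690 − 62·11 = 8, so 690 ≡ 8 (mod 11).
(0 + 8) mod 11 = 8.

8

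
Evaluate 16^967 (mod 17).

Successive squares of 16 mod 17: 16^1≡16, 16^2≡1, 16^4≡1, 16^8≡1, 16^16≡1, 16^32≡1, 16^64≡1, 16^128≡1, 16^256≡1, 16^512≡1.
Since 967 = 1 + 2 + 4 + 64 + 128 + 256 + 512 in binary, 16^967 ≡ 16·1·1·1·1·1·1 ≡ 16 (mod 17).

16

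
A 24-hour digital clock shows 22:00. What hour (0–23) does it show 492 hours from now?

Dividing 492 by 24 gives quotient 20 and remainder 12.
(22 + 12) mod 24 = 10.

10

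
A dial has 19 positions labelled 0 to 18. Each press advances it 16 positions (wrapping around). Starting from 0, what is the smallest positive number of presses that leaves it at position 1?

6

16·6 = 96 = 5·19 + 1, so 16⁻¹ ≡ 6 (mod 19).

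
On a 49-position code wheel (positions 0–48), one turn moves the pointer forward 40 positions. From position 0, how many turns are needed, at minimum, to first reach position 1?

38

40·38 = 1520 = 31·49 + 1, so 40⁻¹ ≡ 38 (mod 49).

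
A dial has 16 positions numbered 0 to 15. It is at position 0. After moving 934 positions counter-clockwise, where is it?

10

Dividing 934 by 16 gives quotient 58 and remainder 6.
(0 − 6) mod 16 = 10.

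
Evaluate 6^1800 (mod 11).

1

Square-and-reduce mod 11: 6^1≡6, 6^2≡3, 6^4≡9, 6^8≡4, 6^16≡5, 6^32≡3, 6^64≡9, 6^128≡4, 6^256≡5, 6^512≡3, 6^1024≡9.
1800 = 8 + 256 + 512 + 1024, so 6^1800 ≡ 4·5·3·9 ≡ 1 (mod 11).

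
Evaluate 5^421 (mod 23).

By repeated squaring mod 23: 5^1≡5, 5^2≡2, 5^4≡4, 5^8≡16, 5^16≡3, 5^32≡9, 5^64≡12, 5^128≡6, 5^256≡13.
421 = 1 + 4 + 32 + 128 + 256, so 5^421 ≡ 5·4·9·6·13 ≡ 10 (mod 23).

10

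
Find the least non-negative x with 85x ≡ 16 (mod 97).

The inverse of 85 mod 97 is 8 (since 85·8 = 680 ≡ 1).
So x ≡ 8·16 = 128 ≡ 31 (mod 97).
Check: 85·31 = 2635 = 27·97 + 16.

31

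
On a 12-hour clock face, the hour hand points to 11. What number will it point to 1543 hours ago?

4

1543 − 128·12 = 7, so 1543 ≡ 7 (mod 12).
11 − 7 → 4 on a 12-hour dial.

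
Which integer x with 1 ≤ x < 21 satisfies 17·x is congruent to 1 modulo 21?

5

21 = 1·17 + 4
17 = 4·4 + 1
4 = 4·1 + 0
Back-substituting gives 17·5 ≡ 1 (mod 21).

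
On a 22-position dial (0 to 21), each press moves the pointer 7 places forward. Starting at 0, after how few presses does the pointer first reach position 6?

7⁻¹ ≡ 19 (mod 22) because 7·19 = 133 = 6·22 + 1.
So x ≡ 19·6 = 114 ≡ 4 (mod 22).
Check: 7·4 = 28 = 1·22 + 6.

4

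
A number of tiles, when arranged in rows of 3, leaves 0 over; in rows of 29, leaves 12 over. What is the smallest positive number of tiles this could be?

Since 29·2 ≡ 1 (mod 3), take x = 12 + 29·((0−12)·2 mod 3) = 12 + 29·0 = 12.
Check: 12 mod 3 = 0, 12 mod 29 = 12.

12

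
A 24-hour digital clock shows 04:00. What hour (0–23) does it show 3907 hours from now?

23

3907 mod 24 = 19 (since 162·24 = 3888).
(4 + 19) mod 24 = 23.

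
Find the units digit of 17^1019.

3

Powers of 7 mod 10 repeat with period 4: 7, 9, 3, 1.
1019 leaves remainder 3 on division by 4, so 17^1019 ends in 3.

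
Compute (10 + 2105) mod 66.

2105 mod 66 = 59 (since 31·66 = 2046).
(10 + 59) mod 66 = 3.

3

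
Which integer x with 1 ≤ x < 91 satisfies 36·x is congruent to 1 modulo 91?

91 = 2·36 + 19
36 = 1·19 + 17
19 = 1·17 + 2
17 = 8·2 + 1
2 = 2·1 + 0
Back-substituting gives 36·43 ≡ 1 (mod 91).

43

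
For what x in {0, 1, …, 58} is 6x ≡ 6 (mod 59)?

6⁻¹ ≡ 10 (mod 59) because 6·10 = 60 = 1·59 + 1.
Multiplying both sides by 10: x ≡ 10·6 = 60 ≡ 1 (mod 59).

1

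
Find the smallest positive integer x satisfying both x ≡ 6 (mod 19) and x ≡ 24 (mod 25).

424

x ≡ 6 (mod 19) gives x ∈ {6, 25, 44, 63, 82, 101, 120, 139, …}.
The first of these with x mod 25 = 24 is 424.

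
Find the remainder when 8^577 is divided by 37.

Square-and-reduce mod 37: 8^1≡8, 8^2≡27, 8^4≡26, 8^8≡10, 8^16≡26, 8^32≡10, 8^64≡26, 8^128≡10, 8^256≡26, 8^512≡10.
Since 577 = 1 + 64 + 512 in binary, 8^577 ≡ 8·26·10 ≡ 8 (mod 37).

8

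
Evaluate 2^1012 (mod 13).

3

Square-and-reduce mod 13: 2^1≡2, 2^2≡4, 2^4≡3, 2^8≡9, 2^16≡3, 2^32≡9, 2^64≡3, 2^128≡9, 2^256≡3, 2^512≡9.
1012 = 4 + 16 + 32 + 64 + 128 + 256 + 512, so 2^1012 ≡ 3·3·9·3·9·3·9 ≡ 3 (mod 13).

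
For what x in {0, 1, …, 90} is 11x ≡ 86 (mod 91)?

11⁻¹ ≡ 58 (mod 91) because 11·58 = 638 = 7·91 + 1.
So x ≡ 58·86 = 4988 ≡ 74 (mod 91).
Check: 11·74 = 814 = 8·91 + 86.

74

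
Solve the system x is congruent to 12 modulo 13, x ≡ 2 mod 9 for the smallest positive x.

38

x ≡ 2 (mod 9) gives x ∈ {2, 11, 20, 29, 38}.
The first of these with x mod 13 = 12 is 38.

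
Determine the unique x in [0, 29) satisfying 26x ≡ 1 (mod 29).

26⁻¹ ≡ 19 (mod 29) because 26·19 = 494 = 17·29 + 1.
So x ≡ 19·1 = 19 ≡ 19 (mod 29).
Check: 26·19 = 494 = 17·29 + 1.

19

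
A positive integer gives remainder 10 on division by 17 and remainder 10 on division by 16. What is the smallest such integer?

10

x ≡ 10 (mod 16) gives x ∈ {10}.
The first of these with x mod 17 = 10 is 10.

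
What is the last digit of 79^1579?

9

Last digits of 9^n: 9, 1 (period 2).
1579 mod 2 = 1, so the last digit matches 9^1 = 9.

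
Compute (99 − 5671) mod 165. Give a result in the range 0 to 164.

38

Dividing 5671 by 165 gives quotient 34 and remainder 61.
(99 − 61) mod 165 = 38.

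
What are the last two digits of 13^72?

81

Square-and-reduce mod 100: 13^1≡13, 13^2≡69, 13^4≡61, 13^8≡21, 13^16≡41, 13^32≡81, 13^64≡61.
72 = 8 + 64, so 13^72 ≡ 21·61 ≡ 81 (mod 100).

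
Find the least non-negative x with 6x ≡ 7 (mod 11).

The inverse of 6 mod 11 is 2 (since 6·2 = 12 ≡ 1).
Multiplying both sides by 2: x ≡ 2·7 = 14 ≡ 3 (mod 11).

3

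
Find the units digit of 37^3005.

The units digit of 37^n cycles with period 4: 7, 9, 3, 1, …
3005 leaves remainder 1 on division by 4, so 37^3005 ends in 7.

7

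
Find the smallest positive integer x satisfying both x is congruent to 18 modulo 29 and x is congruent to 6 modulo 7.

x ≡ 6 (mod 7) gives x ∈ {6, 13, 20, 27, 34, 41, 48, 55, …}.
The first of these with x mod 29 = 18 is 76.

76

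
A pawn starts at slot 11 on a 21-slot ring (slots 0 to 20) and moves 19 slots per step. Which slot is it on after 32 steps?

32·19 = 608.
Dividing 608 by 21 gives quotient 28 and remainder 20.
(11 + 20) mod 21 = 10.

10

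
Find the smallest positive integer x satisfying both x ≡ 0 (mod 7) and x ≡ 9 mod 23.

147

Since 23·4 ≡ 1 (mod 7), take x = 9 + 23·((0−9)·4 mod 7) = 9 + 23·6 = 147.
Check: 147 mod 7 = 0, 147 mod 23 = 9.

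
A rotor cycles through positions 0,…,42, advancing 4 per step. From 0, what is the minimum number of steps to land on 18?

26

4⁻¹ ≡ 11 (mod 43) because 4·11 = 44 = 1·43 + 1.
Multiplying both sides by 11: x ≡ 11·18 = 198 ≡ 26 (mod 43).
Check: 4·26 = 104 = 2·43 + 18.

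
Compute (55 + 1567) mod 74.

68

Dividing 1567 by 74 gives quotient 21 and remainder 13.
(55 + 13) mod 74 = 68.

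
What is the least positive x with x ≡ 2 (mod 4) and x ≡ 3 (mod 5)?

Since 5·1 ≡ 1 (mod 4), take x = 3 + 5·((2−3)·1 mod 4) = 3 + 5·3 = 18.
Check: 18 mod 4 = 2, 18 mod 5 = 3.

18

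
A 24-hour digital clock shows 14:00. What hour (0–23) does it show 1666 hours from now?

0

1666 − 69·24 = 10, so 1666 ≡ 10 (mod 24).
(14 + 10) mod 24 = 0.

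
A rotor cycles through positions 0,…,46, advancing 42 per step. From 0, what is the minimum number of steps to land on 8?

42⁻¹ ≡ 28 (mod 47) because 42·28 = 1176 = 25·47 + 1.
So x ≡ 28·8 = 224 ≡ 36 (mod 47).

36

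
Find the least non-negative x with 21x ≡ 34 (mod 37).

21⁻¹ ≡ 30 (mod 37) because 21·30 = 630 = 17·37 + 1.
So x ≡ 30·34 = 1020 ≡ 21 (mod 37).
Check: 21·21 = 441 = 11·37 + 34.

21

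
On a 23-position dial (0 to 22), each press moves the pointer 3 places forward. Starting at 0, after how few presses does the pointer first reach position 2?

16

The inverse of 3 mod 23 is 8 (since 3·8 = 24 ≡ 1).
So x ≡ 8·2 = 16 ≡ 16 (mod 23).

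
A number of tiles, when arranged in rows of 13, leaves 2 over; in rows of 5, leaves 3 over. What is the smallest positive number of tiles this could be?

28

Since 5·8 ≡ 1 (mod 13), take x = 3 + 5·((2−3)·8 mod 13) = 3 + 5·5 = 28.
Check: 28 mod 13 = 2, 28 mod 5 = 3.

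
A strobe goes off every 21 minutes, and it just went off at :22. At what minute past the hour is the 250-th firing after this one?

250·21 = 5250.
5250 − 87·60 = 30, so 5250 ≡ 30 (mod 60).
(22 + 30) mod 60 = 52.

52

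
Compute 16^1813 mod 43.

Square-and-reduce mod 43: 16^1≡16, 16^2≡41, 16^4≡4, 16^8≡16, 16^16≡41, 16^32≡4, 16^64≡16, 16^128≡41, 16^256≡4, 16^512≡16, 16^1024≡41.
1813 = 1 + 4 + 16 + 256 + 512 + 1024, so 16^1813 ≡ 16·4·41·4·16·41 ≡ 1 (mod 43).

1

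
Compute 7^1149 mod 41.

Square-and-reduce mod 41: 7^1≡7, 7^2≡8, 7^4≡23, 7^8≡37, 7^16≡16, 7^32≡10, 7^64≡18, 7^128≡37, 7^256≡16, 7^512≡10, 7^1024≡18.
Since 1149 = 1 + 4 + 8 + 16 + 32 + 64 + 1024 in binary, 7^1149 ≡ 7·23·37·16·10·18·18 ≡ 28 (mod 41).

28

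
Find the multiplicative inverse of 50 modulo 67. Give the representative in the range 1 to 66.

67 = 1·50 + 17
50 = 2·17 + 16
17 = 1·16 + 1
16 = 16·1 + 0
Back-substituting gives 50·63 ≡ 1 (mod 67).

63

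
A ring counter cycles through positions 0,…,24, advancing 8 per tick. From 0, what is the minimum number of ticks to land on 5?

8⁻¹ ≡ 22 (mod 25) because 8·22 = 176 = 7·25 + 1.
So x ≡ 22·5 = 110 ≡ 10 (mod 25).
Check: 8·10 = 80 = 3·25 + 5.

10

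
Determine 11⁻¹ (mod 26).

19

11·19 = 209 = 8·26 + 1, so 11⁻¹ ≡ 19 (mod 26).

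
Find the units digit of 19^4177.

The units digit of 19^n cycles with period 2: 9, 1, …
4177 leaves remainder 1 on division by 2, so 19^4177 ends in 9.

9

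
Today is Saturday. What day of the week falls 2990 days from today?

2990 = 427·7 + 1, so 2990 mod 7 = 1.
Saturday + 1 day → Sunday.

Sunday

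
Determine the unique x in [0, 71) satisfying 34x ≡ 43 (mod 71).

66

34⁻¹ ≡ 23 (mod 71) because 34·23 = 782 = 11·71 + 1.
Multiplying both sides by 23: x ≡ 23·43 = 989 ≡ 66 (mod 71).
Check: 34·66 = 2244 = 31·71 + 43.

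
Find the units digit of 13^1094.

The units digit of 13^n cycles with period 4: 3, 9, 7, 1, …
1094 mod 4 = 2, so the last digit matches 3^2 = 9.

9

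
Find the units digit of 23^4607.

The units digit of 23^n cycles with period 4: 3, 9, 7, 1, …
4607 leaves remainder 3 on division by 4, so 23^4607 ends in 7.

7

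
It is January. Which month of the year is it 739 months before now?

June

739 = 61·12 + 7, so 739 mod 12 = 7.
January − 7 months → June.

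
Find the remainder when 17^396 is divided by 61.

Successive squares of 17 mod 61: 17^1≡17, 17^2≡45, 17^4≡12, 17^8≡22, 17^16≡57, 17^32≡16, 17^64≡12, 17^128≡22, 17^256≡57.
396 = 4 + 8 + 128 + 256, so 17^396 ≡ 12·22·22·57 ≡ 9 (mod 61).

9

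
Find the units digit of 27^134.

9

The units digit of 27^n cycles with period 4: 7, 9, 3, 1, …
134 mod 4 = 2, so the last digit matches 7^2 = 9.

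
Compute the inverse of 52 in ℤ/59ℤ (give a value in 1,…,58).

59 = 1·52 + 7
52 = 7·7 + 3
7 = 2·3 + 1
3 = 3·1 + 0
Back-substituting gives 52·42 ≡ 1 (mod 59).

42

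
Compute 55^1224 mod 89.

1

Successive squares of 55 mod 89: 55^1≡55, 55^2≡88, 55^4≡1, 55^8≡1, 55^16≡1, 55^32≡1, 55^64≡1, 55^128≡1, 55^256≡1, 55^512≡1, 55^1024≡1.
Since 1224 = 8 + 64 + 128 + 1024 in binary, 55^1224 ≡ 1·1·1·1 ≡ 1 (mod 89).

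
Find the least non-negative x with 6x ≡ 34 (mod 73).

6⁻¹ ≡ 61 (mod 73) because 6·61 = 366 = 5·73 + 1.
Multiplying both sides by 61: x ≡ 61·34 = 2074 ≡ 30 (mod 73).

30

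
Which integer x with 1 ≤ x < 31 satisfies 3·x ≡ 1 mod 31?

21

3·21 = 63 = 2·31 + 1, so 3⁻¹ ≡ 21 (mod 31).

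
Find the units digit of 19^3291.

9

The units digit of 19^n cycles with period 2: 9, 1, …
3291 leaves remainder 1 on division by 2, so 19^3291 ends in 9.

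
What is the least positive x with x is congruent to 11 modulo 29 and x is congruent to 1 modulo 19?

x ≡ 1 (mod 19) gives x ∈ {1, 20, 39, 58, 77, 96, 115, 134, …}.
The first of these with x mod 29 = 11 is 533.

533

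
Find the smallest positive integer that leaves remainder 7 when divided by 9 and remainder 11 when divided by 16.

x ≡ 7 (mod 9) gives x ∈ {7, 16, 25, 34, 43}.
The first of these with x mod 16 = 11 is 43.

43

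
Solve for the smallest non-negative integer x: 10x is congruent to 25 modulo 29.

10⁻¹ ≡ 3 (mod 29) because 10·3 = 30 = 1·29 + 1.
So x ≡ 3·25 = 75 ≡ 17 (mod 29).
Check: 10·17 = 170 = 5·29 + 25.

17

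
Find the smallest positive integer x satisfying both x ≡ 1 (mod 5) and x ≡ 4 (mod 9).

31

x ≡ 1 (mod 5) gives x ∈ {1, 6, 11, 16, 21, 26, 31}.
The first of these with x mod 9 = 4 is 31.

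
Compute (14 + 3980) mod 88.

34

3980 − 45·88 = 20, so 3980 ≡ 20 (mod 88).
(14 + 20) mod 88 = 34.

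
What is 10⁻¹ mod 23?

7

23 = 2·10 + 3
10 = 3·3 + 1
3 = 3·1 + 0
Back-substituting gives 10·7 ≡ 1 (mod 23).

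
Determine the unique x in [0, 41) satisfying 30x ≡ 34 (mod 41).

23

30⁻¹ ≡ 26 (mod 41) because 30·26 = 780 = 19·41 + 1.
So x ≡ 26·34 = 884 ≡ 23 (mod 41).
Check: 30·23 = 690 = 16·41 + 34.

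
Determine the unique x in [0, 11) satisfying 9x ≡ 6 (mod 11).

8

The inverse of 9 mod 11 is 5 (since 9·5 = 45 ≡ 1).
So x ≡ 5·6 = 30 ≡ 8 (mod 11).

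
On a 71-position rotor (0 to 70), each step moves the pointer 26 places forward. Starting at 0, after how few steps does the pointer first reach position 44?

29

26⁻¹ ≡ 41 (mod 71) because 26·41 = 1066 = 15·71 + 1.
So x ≡ 41·44 = 1804 ≡ 29 (mod 71).
Check: 26·29 = 754 = 10·71 + 44.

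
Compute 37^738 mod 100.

Successive squares of 37 mod 100: 37^1≡37, 37^2≡69, 37^4≡61, 37^8≡21, 37^16≡41, 37^32≡81, 37^64≡61, 37^128≡21, 37^256≡41, 37^512≡81.
738 = 2 + 32 + 64 + 128 + 512, so 37^738 ≡ 69·81·61·21·81 ≡ 29 (mod 100).

29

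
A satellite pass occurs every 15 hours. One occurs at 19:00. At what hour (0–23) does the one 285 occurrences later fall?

22

285·15 = 4275.
Dividing 4275 by 24 gives quotient 178 and remainder 3.
(19 + 3) mod 24 = 22.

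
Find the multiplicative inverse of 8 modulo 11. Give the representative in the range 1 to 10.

7

11 = 1·8 + 3
8 = 2·3 + 2
3 = 1·2 + 1
2 = 2·1 + 0
Back-substituting gives 8·7 ≡ 1 (mod 11).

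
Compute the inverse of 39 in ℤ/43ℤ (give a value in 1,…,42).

43 = 1·39 + 4
39 = 9·4 + 3
4 = 1·3 + 1
3 = 3·1 + 0
Back-substituting gives 39·32 ≡ 1 (mod 43).

32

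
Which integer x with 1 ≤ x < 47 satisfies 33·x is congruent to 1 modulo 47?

10

33·10 = 330 = 7·47 + 1, so 33⁻¹ ≡ 10 (mod 47).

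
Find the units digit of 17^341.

Powers of 7 mod 10 repeat with period 4: 7, 9, 3, 1.
341 mod 4 = 1, so the last digit matches 7^1 = 7.

7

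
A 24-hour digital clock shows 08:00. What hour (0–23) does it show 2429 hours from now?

13

2429 = 101·24 + 5, so 2429 mod 24 = 5.
(8 + 5) mod 24 = 13.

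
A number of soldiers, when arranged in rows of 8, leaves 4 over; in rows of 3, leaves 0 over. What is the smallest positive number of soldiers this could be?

12

Since 3·3 ≡ 1 (mod 8), take x = 0 + 3·((4−0)·3 mod 8) = 0 + 3·4 = 12.
Check: 12 mod 8 = 4, 12 mod 3 = 0.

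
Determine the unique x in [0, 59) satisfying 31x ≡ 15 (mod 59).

31⁻¹ ≡ 40 (mod 59) because 31·40 = 1240 = 21·59 + 1.
So x ≡ 40·15 = 600 ≡ 10 (mod 59).

10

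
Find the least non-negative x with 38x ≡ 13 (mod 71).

38⁻¹ ≡ 43 (mod 71) because 38·43 = 1634 = 23·71 + 1.
So x ≡ 43·13 = 559 ≡ 62 (mod 71).
Check: 38·62 = 2356 = 33·71 + 13.

62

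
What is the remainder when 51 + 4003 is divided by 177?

4003 = 22·177 + 109, so 4003 mod 177 = 109.
(51 + 109) mod 177 = 160.

160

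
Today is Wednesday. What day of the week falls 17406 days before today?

Saturday

17406 = 2486·7 + 4, so 17406 mod 7 = 4.
Wednesday − 4 days → Saturday.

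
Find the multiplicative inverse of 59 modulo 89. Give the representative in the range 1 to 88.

59·86 = 5074 = 57·89 + 1, so 59⁻¹ ≡ 86 (mod 89).

86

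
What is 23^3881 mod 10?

3

Powers of 3 mod 10 repeat with period 4: 3, 9, 7, 1.
3881 leaves remainder 1 on division by 4, so 23^3881 ends in 3.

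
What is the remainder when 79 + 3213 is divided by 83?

55

3213 mod 83 = 59 (since 38·83 = 3154).
(79 + 59) mod 83 = 55.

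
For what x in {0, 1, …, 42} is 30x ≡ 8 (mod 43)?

30⁻¹ ≡ 33 (mod 43) because 30·33 = 990 = 23·43 + 1.
Multiplying both sides by 33: x ≡ 33·8 = 264 ≡ 6 (mod 43).

6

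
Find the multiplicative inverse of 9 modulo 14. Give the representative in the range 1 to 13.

9·11 = 99 = 7·14 + 1, so 9⁻¹ ≡ 11 (mod 14).

11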